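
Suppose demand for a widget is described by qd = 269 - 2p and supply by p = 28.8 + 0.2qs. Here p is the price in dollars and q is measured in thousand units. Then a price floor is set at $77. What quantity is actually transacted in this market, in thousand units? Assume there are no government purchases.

Rearranging supply gives qs = 5p - 144. Setting quantity demanded equal to quantity supplied, 269 - 2p = 5p - 144, gives p* = 59 and q* = 151.
Because the floor (77) lies above the market-clearing price, it is binding.
At p = 77: qd = 269 - 2·77 = 115 and qs = 5·77 - 144 = 241.
The quantity actually transacted is the short side, demand: 115.

115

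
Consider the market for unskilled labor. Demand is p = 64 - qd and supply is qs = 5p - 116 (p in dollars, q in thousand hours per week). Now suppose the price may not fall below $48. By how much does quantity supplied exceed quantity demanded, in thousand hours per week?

108

Rearranging demand gives qd = 64 - p. Without the control the market clears where 64 - p = 5p - 116, i.e. p* = 30 and q* = 34.
Since 48 > 30, the floor is binding.
At p = 48: qd = 64 - 48 = 16 and qs = 5·48 - 116 = 124.
Surplus = qs - qd = 124 - 16 = 108.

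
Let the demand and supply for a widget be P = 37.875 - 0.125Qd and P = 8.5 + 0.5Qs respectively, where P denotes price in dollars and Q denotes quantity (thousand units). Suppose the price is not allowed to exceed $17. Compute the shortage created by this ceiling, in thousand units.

Rearranging demand gives Qd = 303 - 8P; rearranging supply gives Qs = 2P - 17. Without the control the market clears where 303 - 8P = 2P - 17, i.e. P* = 32 and Q* = 47.
The ceiling of 17 is below the equilibrium price 32, so it binds.
At P = 17: Qd = 303 - 8·17 = 167 and Qs = 2·17 - 17 = 17.
Shortage = Qd - Qs = 167 - 17 = 150.

150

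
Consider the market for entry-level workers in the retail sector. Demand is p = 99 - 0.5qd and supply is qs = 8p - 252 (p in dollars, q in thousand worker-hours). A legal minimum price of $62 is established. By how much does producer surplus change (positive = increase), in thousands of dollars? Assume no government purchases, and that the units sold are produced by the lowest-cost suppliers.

Rearranging demand gives qd = 198 - 2p. Without the control the market clears where 198 - 2p = 8p - 252, i.e. p* = 45 and q* = 108.
Because the floor (62) lies above the market-clearing price, it is binding.
At p = 62: qd = 198 - 2·62 = 74 and qs = 8·62 - 252 = 244.
Producer surplus without the control is ½ · (45 - 31.5) · 108 = 729.
With the floor, 74 units are sold at 62. The supply price at q = 74 is 40.75, so PS = ½ · [(62 - 31.5) + (62 - 40.75)] · 74 = 1914.75.
Change in producer surplus = 1914.75 - 729 = 1185.75.

1185.75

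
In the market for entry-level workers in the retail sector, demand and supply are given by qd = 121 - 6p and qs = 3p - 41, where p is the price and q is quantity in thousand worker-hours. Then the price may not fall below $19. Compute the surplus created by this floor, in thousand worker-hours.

Without the control the market clears where 121 - 6p = 3p - 41, i.e. p* = 18 and q* = 13.
Since 19 > 18, the floor is binding.
At p = 19: qd = 121 - 6·19 = 7 and qs = 3·19 - 41 = 16.
Surplus = qs - qd = 16 - 7 = 9.

9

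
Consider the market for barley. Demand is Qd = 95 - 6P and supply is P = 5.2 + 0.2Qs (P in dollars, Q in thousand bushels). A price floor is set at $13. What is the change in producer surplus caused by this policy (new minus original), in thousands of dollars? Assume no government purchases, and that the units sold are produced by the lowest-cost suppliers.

Rearranging supply gives Qs = 5P - 26. Equilibrium: 95 - 6P = 5P - 26, so 121 = 11P and P* = 11, Q* = 29.
Since 13 > 11, the floor is binding.
At P = 13: Qd = 95 - 6·13 = 17 and Qs = 5·13 - 26 = 39.
Producer surplus without the control is ½ · (11 - 5.2) · 29 = 84.1.
With the floor, 17 units are sold at 13. The supply price at Q = 17 is 8.6, so PS = ½ · [(13 - 5.2) + (13 - 8.6)] · 17 = 103.7.
Change in producer surplus = 103.7 - 84.1 = 19.6.

19.6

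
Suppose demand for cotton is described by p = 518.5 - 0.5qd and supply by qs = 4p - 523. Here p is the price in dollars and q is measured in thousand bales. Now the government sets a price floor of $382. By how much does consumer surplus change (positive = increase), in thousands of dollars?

-48190

Rearranging demand gives qd = 1037 - 2p. In a free market, 1037 - 2p = 4p - 523 gives the equilibrium p* = 260, q* = 517.
The floor of 382 is above the equilibrium price 260, so it binds.
At p = 382: qd = 1037 - 2·382 = 273 and qs = 4·382 - 523 = 1005.
Consumer surplus without the control is ½ · (518.5 - 260) · 517 = 66822.25.
With the floor, consumers buy 273 units at 382, so CS = ½ · (518.5 - 382) · 273 = 18632.25.
Change in consumer surplus = 18632.25 - 66822.25 = -48190.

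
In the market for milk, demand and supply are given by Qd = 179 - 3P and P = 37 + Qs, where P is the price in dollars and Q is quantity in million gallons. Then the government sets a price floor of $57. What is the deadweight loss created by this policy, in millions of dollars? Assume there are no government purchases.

Rearranging supply gives Qs = P - 37. In a free market, 179 - 3P = P - 37 gives the equilibrium P* = 54, Q* = 17.
The floor of 57 is above the equilibrium price 54, so it binds.
At P = 57: Qd = 179 - 3·57 = 8 and Qs = 57 - 37 = 20.
Quantity traded falls to 8. At Q = 8 the demand price is (179 - 8)/3 = 57 and the supply price is 37 + 8 = 45.
Deadweight loss = ½ · (57 - 45) · (17 - 8) = ½ · 12 · 9 = 54.

54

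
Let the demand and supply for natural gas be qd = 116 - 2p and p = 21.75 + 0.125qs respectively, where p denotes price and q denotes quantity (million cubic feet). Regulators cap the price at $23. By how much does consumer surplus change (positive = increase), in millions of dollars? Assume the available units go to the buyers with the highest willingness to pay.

-516

Rearranging supply gives qs = 8p - 174. Setting quantity demanded equal to quantity supplied, 116 - 2p = 8p - 174, gives p* = 29 and q* = 58.
The ceiling of 23 is below the equilibrium price 29, so it binds.
At p = 23: qd = 116 - 2·23 = 70 and qs = 8·23 - 174 = 10.
Consumer surplus without the control is ½ · (58 - 29) · 58 = 841.
With the ceiling, 10 units are sold at 23 (assume they go to the highest-value buyers). The demand price at q = 10 is 53, so CS = ½ · [(58 - 23) + (53 - 23)] · 10 = 325.
Change in consumer surplus = 325 - 841 = -516.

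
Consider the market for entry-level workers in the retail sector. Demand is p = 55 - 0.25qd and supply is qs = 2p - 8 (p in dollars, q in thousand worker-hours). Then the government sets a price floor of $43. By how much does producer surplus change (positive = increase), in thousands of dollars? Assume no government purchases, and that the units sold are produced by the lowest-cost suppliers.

Rearranging demand gives qd = 220 - 4p. Without the control the market clears where 220 - 4p = 2p - 8, i.e. p* = 38 and q* = 68.
The floor of 43 is above the equilibrium price 38, so it binds.
At p = 43: qd = 220 - 4·43 = 48 and qs = 2·43 - 8 = 78.
Producer surplus without the control is ½ · (38 - 4) · 68 = 1156.
With the floor, 48 units are sold at 43. The supply price at q = 48 is 28, so PS = ½ · [(43 - 4) + (43 - 28)] · 48 = 1296.
Change in producer surplus = 1296 - 1156 = 140.

140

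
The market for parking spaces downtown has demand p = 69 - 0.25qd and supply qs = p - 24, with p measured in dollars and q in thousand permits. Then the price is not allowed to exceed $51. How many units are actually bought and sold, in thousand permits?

Rearranging demand gives qd = 276 - 4p. In a free market, 276 - 4p = p - 24 gives the equilibrium p* = 60, q* = 36.
Because the ceiling (51) lies below the market-clearing price, it is binding.
At p = 51: qd = 276 - 4·51 = 72 and qs = 51 - 24 = 27.
The quantity actually transacted is the short side, supply: 27.

27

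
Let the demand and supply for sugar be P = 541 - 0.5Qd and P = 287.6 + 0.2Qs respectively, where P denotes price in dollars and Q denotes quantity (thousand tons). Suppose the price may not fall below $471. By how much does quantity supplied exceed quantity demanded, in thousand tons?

Rearranging demand gives Qd = 1082 - 2P; rearranging supply gives Qs = 5P - 1438. Without the control the market clears where 1082 - 2P = 5P - 1438, i.e. P* = 360 and Q* = 362.
The floor of 471 is above the equilibrium price 360, so it binds.
At P = 471: Qd = 1082 - 2·471 = 140 and Qs = 5·471 - 1438 = 917.
Surplus = Qs - Qd = 917 - 140 = 777.

777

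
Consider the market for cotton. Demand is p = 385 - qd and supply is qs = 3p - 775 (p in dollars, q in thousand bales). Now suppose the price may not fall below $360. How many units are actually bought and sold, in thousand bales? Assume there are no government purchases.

25

Rearranging demand gives qd = 385 - p. Setting quantity demanded equal to quantity supplied, 385 - p = 3p - 775, gives p* = 290 and q* = 95.
Because the floor (360) lies above the market-clearing price, it is binding.
At p = 360: qd = 385 - 360 = 25 and qs = 3·360 - 775 = 305.
The quantity actually transacted is the short side, demand: 25.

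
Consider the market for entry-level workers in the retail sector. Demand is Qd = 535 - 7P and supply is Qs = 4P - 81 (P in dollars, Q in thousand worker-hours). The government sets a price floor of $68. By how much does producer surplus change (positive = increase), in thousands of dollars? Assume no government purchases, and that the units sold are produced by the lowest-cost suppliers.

-174

Equilibrium: 535 - 7P = 4P - 81, so 616 = 11P and P* = 56, Q* = 143.
Since 68 > 56, the floor is binding.
At P = 68: Qd = 535 - 7·68 = 59 and Qs = 4·68 - 81 = 191.
Producer surplus without the control is ½ · (56 - 20.25) · 143 = 2556.125.
With the floor, 59 units are sold at 68. The supply price at Q = 59 is 35, so PS = ½ · [(68 - 20.25) + (68 - 35)] · 59 = 2382.125.
Change in producer surplus = 2382.125 - 2556.125 = -174.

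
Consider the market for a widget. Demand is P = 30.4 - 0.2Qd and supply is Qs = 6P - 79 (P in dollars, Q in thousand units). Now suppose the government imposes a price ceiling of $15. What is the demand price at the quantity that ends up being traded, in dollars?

Rearranging demand gives Qd = 152 - 5P. Without the control the market clears where 152 - 5P = 6P - 79, i.e. P* = 21 and Q* = 47.
Because the ceiling (15) lies below the market-clearing price, it is binding.
At P = 15: Qd = 152 - 5·15 = 77 and Qs = 6·15 - 79 = 11.
Only 11 units reach the market. On the demand curve, the marginal buyer's willingness to pay at Q = 11 is (152 - 11)/5 = 28.2.

28.2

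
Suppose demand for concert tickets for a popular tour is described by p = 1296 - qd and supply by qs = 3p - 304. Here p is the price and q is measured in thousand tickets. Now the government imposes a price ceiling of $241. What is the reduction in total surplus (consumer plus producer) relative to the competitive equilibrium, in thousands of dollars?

151686

Rearranging demand gives qd = 1296 - p. Equilibrium: 1296 - p = 3p - 304, so 1600 = 4p and p* = 400, q* = 896.
Because the ceiling (241) lies below the market-clearing price, it is binding.
At p = 241: qd = 1296 - 241 = 1055 and qs = 3·241 - 304 = 419.
Quantity traded falls to 419. At q = 419 the demand price is 1296 - 419 = 877 and the supply price is (304 + 419)/3 = 241.
Deadweight loss = ½ · (877 - 241) · (896 - 419) = ½ · 636 · 477 = 151686.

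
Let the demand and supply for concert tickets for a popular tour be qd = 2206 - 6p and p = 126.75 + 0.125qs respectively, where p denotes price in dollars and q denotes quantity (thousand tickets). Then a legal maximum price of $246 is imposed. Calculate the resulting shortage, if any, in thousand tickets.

Rearranging supply gives qs = 8p - 1014. Setting quantity demanded equal to quantity supplied, 2206 - 6p = 8p - 1014, gives p* = 230 and q* = 826.
The ceiling of 246 is above the equilibrium price 230, so it is not binding; the market clears at p* = 230, q* = 826.
Since the control does not bind, there is no shortage.

0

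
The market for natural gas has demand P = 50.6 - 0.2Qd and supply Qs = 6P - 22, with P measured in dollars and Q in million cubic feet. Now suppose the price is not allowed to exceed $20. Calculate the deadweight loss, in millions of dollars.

165

Rearranging demand gives Qd = 253 - 5P. Equilibrium: 253 - 5P = 6P - 22, so 275 = 11P and P* = 25, Q* = 128.
Since 20 < 25, the ceiling is binding.
At P = 20: Qd = 253 - 5·20 = 153 and Qs = 6·20 - 22 = 98.
Quantity traded falls to 98. At Q = 98 the demand price is (253 - 98)/5 = 31 and the supply price is (22 + 98)/6 = 20.
Deadweight loss = ½ · (31 - 20) · (128 - 98) = ½ · 11 · 30 = 165.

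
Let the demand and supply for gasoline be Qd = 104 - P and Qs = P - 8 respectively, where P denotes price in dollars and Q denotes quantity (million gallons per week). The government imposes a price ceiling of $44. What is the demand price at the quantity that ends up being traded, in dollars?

68

Setting quantity demanded equal to quantity supplied, 104 - P = P - 8, gives P* = 56 and Q* = 48.
The ceiling of 44 is below the equilibrium price 56, so it binds.
At P = 44: Qd = 104 - 44 = 60 and Qs = 44 - 8 = 36.
Only 36 units reach the market. On the demand curve, the marginal buyer's willingness to pay at Q = 36 is (104 - 36) = 68.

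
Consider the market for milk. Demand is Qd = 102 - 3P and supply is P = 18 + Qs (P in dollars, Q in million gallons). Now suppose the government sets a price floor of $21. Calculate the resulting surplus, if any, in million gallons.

0

Rearranging supply gives Qs = P - 18. Without the control the market clears where 102 - 3P = P - 18, i.e. P* = 30 and Q* = 12.
The floor of 21 is below the equilibrium price 30, so it is not binding; the market clears at P* = 30, Q* = 12.
Since the control does not bind, there is no surplus.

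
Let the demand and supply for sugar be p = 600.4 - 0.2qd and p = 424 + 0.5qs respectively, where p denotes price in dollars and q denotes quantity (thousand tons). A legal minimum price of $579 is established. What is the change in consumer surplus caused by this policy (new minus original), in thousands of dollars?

Rearranging demand gives qd = 3002 - 5p; rearranging supply gives qs = 2p - 848. Without the control the market clears where 3002 - 5p = 2p - 848, i.e. p* = 550 and q* = 252.
Because the floor (579) lies above the market-clearing price, it is binding.
At p = 579: qd = 3002 - 5·579 = 107 and qs = 2·579 - 848 = 310.
Consumer surplus without the control is ½ · (600.4 - 550) · 252 = 6350.4.
With the floor, consumers buy 107 units at 579, so CS = ½ · (600.4 - 579) · 107 = 1144.9.
Change in consumer surplus = 1144.9 - 6350.4 = -5205.5.

-5205.5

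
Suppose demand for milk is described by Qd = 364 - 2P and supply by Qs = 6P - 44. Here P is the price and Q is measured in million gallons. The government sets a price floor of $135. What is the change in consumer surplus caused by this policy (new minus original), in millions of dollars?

-14952

In a free market, 364 - 2P = 6P - 44 gives the equilibrium P* = 51, Q* = 262.
Since 135 > 51, the floor is binding.
At P = 135: Qd = 364 - 2·135 = 94 and Qs = 6·135 - 44 = 766.
Consumer surplus without the control is ½ · (182 - 51) · 262 = 17161.
With the floor, consumers buy 94 units at 135, so CS = ½ · (182 - 135) · 94 = 2209.
Change in consumer surplus = 2209 - 17161 = -14952.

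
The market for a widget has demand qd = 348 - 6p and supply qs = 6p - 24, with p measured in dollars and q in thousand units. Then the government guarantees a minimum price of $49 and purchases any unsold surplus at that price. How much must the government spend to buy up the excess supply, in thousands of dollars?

Setting quantity demanded equal to quantity supplied, 348 - 6p = 6p - 24, gives p* = 31 and q* = 162.
The floor of 49 is above the equilibrium price 31, so it binds.
At p = 49: qd = 348 - 6·49 = 54 and qs = 6·49 - 24 = 270.
Surplus = qs - qd = 216.
Government expenditure = surplus × support price = 216 × 49 = 10584.

10584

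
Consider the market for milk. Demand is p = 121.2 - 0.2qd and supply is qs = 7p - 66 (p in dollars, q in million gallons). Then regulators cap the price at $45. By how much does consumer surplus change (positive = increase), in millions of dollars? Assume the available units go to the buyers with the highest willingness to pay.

2146.1

Rearranging demand gives qd = 606 - 5p. Setting quantity demanded equal to quantity supplied, 606 - 5p = 7p - 66, gives p* = 56 and q* = 326.
The ceiling of 45 is below the equilibrium price 56, so it binds.
At p = 45: qd = 606 - 5·45 = 381 and qs = 7·45 - 66 = 249.
Consumer surplus without the control is ½ · (121.2 - 56) · 326 = 10627.6.
With the ceiling, 249 units are sold at 45 (assume they go to the highest-value buyers). The demand price at q = 249 is 71.4, so CS = ½ · [(121.2 - 45) + (71.4 - 45)] · 249 = 12773.7.
Change in consumer surplus = 12773.7 - 10627.6 = 2146.1.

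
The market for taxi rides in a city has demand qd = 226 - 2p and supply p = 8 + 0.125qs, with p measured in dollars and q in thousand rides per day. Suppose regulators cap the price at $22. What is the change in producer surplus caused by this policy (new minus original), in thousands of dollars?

-980

Rearranging supply gives qs = 8p - 64. Equilibrium: 226 - 2p = 8p - 64, so 290 = 10p and p* = 29, q* = 168.
Because the ceiling (22) lies below the market-clearing price, it is binding.
At p = 22: qd = 226 - 2·22 = 182 and qs = 8·22 - 64 = 112.
Producer surplus without the control is ½ · (29 - 8) · 168 = 1764.
With the ceiling, producers sell 112 units at 22, so PS = ½ · (22 - 8) · 112 = 784.
Change in producer surplus = 784 - 1764 = -980.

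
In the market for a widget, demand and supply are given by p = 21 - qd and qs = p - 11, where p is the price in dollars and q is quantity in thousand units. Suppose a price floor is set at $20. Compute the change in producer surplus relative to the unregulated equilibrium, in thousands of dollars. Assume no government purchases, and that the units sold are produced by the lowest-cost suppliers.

Rearranging demand gives qd = 21 - p. In a free market, 21 - p = p - 11 gives the equilibrium p* = 16, q* = 5.
The floor of 20 is above the equilibrium price 16, so it binds.
At p = 20: qd = 21 - 20 = 1 and qs = 20 - 11 = 9.
Producer surplus without the control is ½ · (16 - 11) · 5 = 12.5.
With the floor, 1 units are sold at 20. The supply price at q = 1 is 12, so PS = ½ · [(20 - 11) + (20 - 12)] · 1 = 8.5.
Change in producer surplus = 8.5 - 12.5 = -4.

-4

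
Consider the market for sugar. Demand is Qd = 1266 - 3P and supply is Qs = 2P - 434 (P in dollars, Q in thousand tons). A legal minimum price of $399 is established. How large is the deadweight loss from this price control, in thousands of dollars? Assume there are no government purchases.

13053.75

In a free market, 1266 - 3P = 2P - 434 gives the equilibrium P* = 340, Q* = 246.
Since 399 > 340, the floor is binding.
At P = 399: Qd = 1266 - 3·399 = 69 and Qs = 2·399 - 434 = 364.
Quantity traded falls to 69. At Q = 69 the demand price is (1266 - 69)/3 = 399 and the supply price is (434 + 69)/2 = 251.5.
Deadweight loss = ½ · (399 - 251.5) · (246 - 69) = ½ · 147.5 · 177 = 13053.75.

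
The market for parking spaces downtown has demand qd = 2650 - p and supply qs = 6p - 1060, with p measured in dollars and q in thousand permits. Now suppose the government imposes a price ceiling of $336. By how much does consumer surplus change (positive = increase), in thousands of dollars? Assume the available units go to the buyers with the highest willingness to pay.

-491984

Without the control the market clears where 2650 - p = 6p - 1060, i.e. p* = 530 and q* = 2120.
The ceiling of 336 is below the equilibrium price 530, so it binds.
At p = 336: qd = 2650 - 336 = 2314 and qs = 6·336 - 1060 = 956.
Consumer surplus without the control is ½ · (2650 - 530) · 2120 = 2247200.
With the ceiling, 956 units are sold at 336 (assume they go to the highest-value buyers). The demand price at q = 956 is 1694, so CS = ½ · [(2650 - 336) + (1694 - 336)] · 956 = 1755216.
Change in consumer surplus = 1755216 - 2247200 = -491984.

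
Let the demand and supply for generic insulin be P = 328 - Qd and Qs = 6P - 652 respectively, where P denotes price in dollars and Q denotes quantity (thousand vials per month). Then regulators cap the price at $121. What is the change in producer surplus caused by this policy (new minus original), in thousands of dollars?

-2489

Rearranging demand gives Qd = 328 - P. Setting quantity demanded equal to quantity supplied, 328 - P = 6P - 652, gives P* = 140 and Q* = 188.
Because the ceiling (121) lies below the market-clearing price, it is binding.
At P = 121: Qd = 328 - 121 = 207 and Qs = 6·121 - 652 = 74.
Producer surplus without the control is ½ · (140 - 326/3) · 188 = 8836/3.
With the ceiling, producers sell 74 units at 121, so PS = ½ · (121 - 326/3) · 74 = 1369/3.
Change in producer surplus = 1369/3 - 8836/3 = -2489.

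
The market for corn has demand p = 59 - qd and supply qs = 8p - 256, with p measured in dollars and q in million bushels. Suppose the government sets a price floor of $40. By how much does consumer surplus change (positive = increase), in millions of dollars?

Rearranging demand gives qd = 59 - p. Equilibrium: 59 - p = 8p - 256, so 315 = 9p and p* = 35, q* = 24.
Because the floor (40) lies above the market-clearing price, it is binding.
At p = 40: qd = 59 - 40 = 19 and qs = 8·40 - 256 = 64.
Consumer surplus without the control is ½ · (59 - 35) · 24 = 288.
With the floor, consumers buy 19 units at 40, so CS = ½ · (59 - 40) · 19 = 180.5.
Change in consumer surplus = 180.5 - 288 = -107.5.

-107.5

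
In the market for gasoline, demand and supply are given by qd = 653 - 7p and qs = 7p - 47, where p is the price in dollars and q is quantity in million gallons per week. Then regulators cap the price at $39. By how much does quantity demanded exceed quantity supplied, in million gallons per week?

Equilibrium: 653 - 7p = 7p - 47, so 700 = 14p and p* = 50, q* = 303.
Since 39 < 50, the ceiling is binding.
At p = 39: qd = 653 - 7·39 = 380 and qs = 7·39 - 47 = 226.
Shortage = qd - qs = 380 - 226 = 154.

154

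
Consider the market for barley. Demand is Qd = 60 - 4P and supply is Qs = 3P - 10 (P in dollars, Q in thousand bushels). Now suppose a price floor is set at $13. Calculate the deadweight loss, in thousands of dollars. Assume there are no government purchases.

42

In a free market, 60 - 4P = 3P - 10 gives the equilibrium P* = 10, Q* = 20.
Because the floor (13) lies above the market-clearing price, it is binding.
At P = 13: Qd = 60 - 4·13 = 8 and Qs = 3·13 - 10 = 29.
Quantity traded falls to 8. At Q = 8 the demand price is (60 - 8)/4 = 13 and the supply price is (10 + 8)/3 = 6.
Deadweight loss = ½ · (13 - 6) · (20 - 8) = ½ · 7 · 12 = 42.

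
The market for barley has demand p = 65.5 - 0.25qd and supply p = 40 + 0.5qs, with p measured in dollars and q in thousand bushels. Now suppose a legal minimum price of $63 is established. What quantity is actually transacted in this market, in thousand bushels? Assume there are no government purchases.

10

Rearranging demand gives qd = 262 - 4p; rearranging supply gives qs = 2p - 80. Without the control the market clears where 262 - 4p = 2p - 80, i.e. p* = 57 and q* = 34.
Since 63 > 57, the floor is binding.
At p = 63: qd = 262 - 4·63 = 10 and qs = 2·63 - 80 = 46.
The quantity actually transacted is the short side, demand: 10.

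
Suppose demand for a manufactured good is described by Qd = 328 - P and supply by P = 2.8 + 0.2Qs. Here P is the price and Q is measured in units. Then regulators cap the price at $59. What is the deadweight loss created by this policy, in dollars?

Rearranging supply gives Qs = 5P - 14. Equilibrium: 328 - P = 5P - 14, so 342 = 6P and P* = 57, Q* = 271.
Since 59 is above P* = 57, the ceiling does not bind and the free-market outcome prevails.
Since the control does not bind, no trades are prevented and deadweight loss is zero.

0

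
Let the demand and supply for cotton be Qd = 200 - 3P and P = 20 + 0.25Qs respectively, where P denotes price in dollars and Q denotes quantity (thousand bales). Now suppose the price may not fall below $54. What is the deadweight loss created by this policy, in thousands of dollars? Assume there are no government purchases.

Rearranging supply gives Qs = 4P - 80. Setting quantity demanded equal to quantity supplied, 200 - 3P = 4P - 80, gives P* = 40 and Q* = 80.
Because the floor (54) lies above the market-clearing price, it is binding.
At P = 54: Qd = 200 - 3·54 = 38 and Qs = 4·54 - 80 = 136.
Quantity traded falls to 38. At Q = 38 the demand price is (200 - 38)/3 = 54 and the supply price is (80 + 38)/4 = 29.5.
Deadweight loss = ½ · (54 - 29.5) · (80 - 38) = ½ · 24.5 · 42 = 514.5.

514.5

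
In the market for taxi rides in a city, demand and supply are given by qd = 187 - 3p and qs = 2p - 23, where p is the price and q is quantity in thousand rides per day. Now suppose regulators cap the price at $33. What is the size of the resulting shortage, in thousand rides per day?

45

Without the control the market clears where 187 - 3p = 2p - 23, i.e. p* = 42 and q* = 61.
The ceiling of 33 is below the equilibrium price 42, so it binds.
At p = 33: qd = 187 - 3·33 = 88 and qs = 2·33 - 23 = 43.
Shortage = qd - qs = 88 - 43 = 45.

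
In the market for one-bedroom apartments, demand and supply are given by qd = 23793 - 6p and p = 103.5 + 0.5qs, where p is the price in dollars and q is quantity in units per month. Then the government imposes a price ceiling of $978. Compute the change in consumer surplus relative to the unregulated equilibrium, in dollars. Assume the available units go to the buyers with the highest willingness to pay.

2173650

Rearranging supply gives qs = 2p - 207. Setting quantity demanded equal to quantity supplied, 23793 - 6p = 2p - 207, gives p* = 3000 and q* = 5793.
The ceiling of 978 is below the equilibrium price 3000, so it binds.
At p = 978: qd = 23793 - 6·978 = 17925 and qs = 2·978 - 207 = 1749.
Consumer surplus without the control is ½ · (3965.5 - 3000) · 5793 = 2796570.75.
With the ceiling, 1749 units are sold at 978 (assume they go to the highest-value buyers). The demand price at q = 1749 is 3674, so CS = ½ · [(3965.5 - 978) + (3674 - 978)] · 1749 = 4970220.75.
Change in consumer surplus = 4970220.75 - 2796570.75 = 2173650.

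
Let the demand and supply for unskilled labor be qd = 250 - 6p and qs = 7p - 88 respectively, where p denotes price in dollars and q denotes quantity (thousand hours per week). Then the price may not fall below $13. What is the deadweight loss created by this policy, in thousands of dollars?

Setting quantity demanded equal to quantity supplied, 250 - 6p = 7p - 88, gives p* = 26 and q* = 94.
The floor of 13 is below the equilibrium price 26, so it is not binding; the market clears at p* = 26, q* = 94.
Since the control does not bind, no trades are prevented and deadweight loss is zero.

0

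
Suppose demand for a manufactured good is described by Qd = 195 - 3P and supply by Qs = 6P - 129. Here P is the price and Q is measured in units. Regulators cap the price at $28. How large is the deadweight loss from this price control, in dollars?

Without the control the market clears where 195 - 3P = 6P - 129, i.e. P* = 36 and Q* = 87.
Since 28 < 36, the ceiling is binding.
At P = 28: Qd = 195 - 3·28 = 111 and Qs = 6·28 - 129 = 39.
Quantity traded falls to 39. At Q = 39 the demand price is (195 - 39)/3 = 52 and the supply price is (129 + 39)/6 = 28.
Deadweight loss = ½ · (52 - 28) · (87 - 39) = ½ · 24 · 48 = 576.

576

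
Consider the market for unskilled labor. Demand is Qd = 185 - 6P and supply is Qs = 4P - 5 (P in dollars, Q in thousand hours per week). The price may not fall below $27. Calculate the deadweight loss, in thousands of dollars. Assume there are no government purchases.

Without the control the market clears where 185 - 6P = 4P - 5, i.e. P* = 19 and Q* = 71.
Since 27 > 19, the floor is binding.
At P = 27: Qd = 185 - 6·27 = 23 and Qs = 4·27 - 5 = 103.
Quantity traded falls to 23. At Q = 23 the demand price is (185 - 23)/6 = 27 and the supply price is (5 + 23)/4 = 7.
Deadweight loss = ½ · (27 - 7) · (71 - 23) = ½ · 20 · 48 = 480.

480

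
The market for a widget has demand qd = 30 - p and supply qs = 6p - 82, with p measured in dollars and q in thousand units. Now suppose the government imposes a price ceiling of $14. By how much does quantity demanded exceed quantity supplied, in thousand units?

Setting quantity demanded equal to quantity supplied, 30 - p = 6p - 82, gives p* = 16 and q* = 14.
Because the ceiling (14) lies below the market-clearing price, it is binding.
At p = 14: qd = 30 - 14 = 16 and qs = 6·14 - 82 = 2.
Shortage = qd - qs = 16 - 2 = 14.

14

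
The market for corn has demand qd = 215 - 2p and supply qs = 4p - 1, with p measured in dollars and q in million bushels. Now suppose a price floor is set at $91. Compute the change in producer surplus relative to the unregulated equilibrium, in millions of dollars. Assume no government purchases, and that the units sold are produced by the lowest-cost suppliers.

302.5

Setting quantity demanded equal to quantity supplied, 215 - 2p = 4p - 1, gives p* = 36 and q* = 143.
Since 91 > 36, the floor is binding.
At p = 91: qd = 215 - 2·91 = 33 and qs = 4·91 - 1 = 363.
Producer surplus without the control is ½ · (36 - 0.25) · 143 = 2556.125.
With the floor, 33 units are sold at 91. The supply price at q = 33 is 8.5, so PS = ½ · [(91 - 0.25) + (91 - 8.5)] · 33 = 2858.625.
Change in producer surplus = 2858.625 - 2556.125 = 302.5.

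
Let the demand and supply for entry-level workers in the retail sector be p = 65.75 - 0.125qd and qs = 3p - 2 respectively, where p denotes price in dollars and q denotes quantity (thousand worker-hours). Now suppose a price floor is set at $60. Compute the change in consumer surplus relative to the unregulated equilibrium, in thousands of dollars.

Rearranging demand gives qd = 526 - 8p. Equilibrium: 526 - 8p = 3p - 2, so 528 = 11p and p* = 48, q* = 142.
Since 60 > 48, the floor is binding.
At p = 60: qd = 526 - 8·60 = 46 and qs = 3·60 - 2 = 178.
Consumer surplus without the control is ½ · (65.75 - 48) · 142 = 1260.25.
With the floor, consumers buy 46 units at 60, so CS = ½ · (65.75 - 60) · 46 = 132.25.
Change in consumer surplus = 132.25 - 1260.25 = -1128.

-1128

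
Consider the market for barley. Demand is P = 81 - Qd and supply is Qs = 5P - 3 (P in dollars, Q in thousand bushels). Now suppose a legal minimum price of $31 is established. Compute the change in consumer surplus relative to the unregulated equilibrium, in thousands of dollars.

Rearranging demand gives Qd = 81 - P. Setting quantity demanded equal to quantity supplied, 81 - P = 5P - 3, gives P* = 14 and Q* = 67.
The floor of 31 is above the equilibrium price 14, so it binds.
At P = 31: Qd = 81 - 31 = 50 and Qs = 5·31 - 3 = 152.
Consumer surplus without the control is ½ · (81 - 14) · 67 = 2244.5.
With the floor, consumers buy 50 units at 31, so CS = ½ · (81 - 31) · 50 = 1250.
Change in consumer surplus = 1250 - 2244.5 = -994.5.

-994.5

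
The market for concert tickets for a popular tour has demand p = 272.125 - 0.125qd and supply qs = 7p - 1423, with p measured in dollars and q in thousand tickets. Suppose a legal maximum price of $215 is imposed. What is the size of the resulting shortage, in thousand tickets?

375

Rearranging demand gives qd = 2177 - 8p. Equilibrium: 2177 - 8p = 7p - 1423, so 3600 = 15p and p* = 240, q* = 257.
Because the ceiling (215) lies below the market-clearing price, it is binding.
At p = 215: qd = 2177 - 8·215 = 457 and qs = 7·215 - 1423 = 82.
Shortage = qd - qs = 457 - 82 = 375.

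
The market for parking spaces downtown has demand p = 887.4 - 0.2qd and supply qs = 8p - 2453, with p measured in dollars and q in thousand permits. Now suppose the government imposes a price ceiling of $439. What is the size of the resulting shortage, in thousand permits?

Rearranging demand gives qd = 4437 - 5p. Setting quantity demanded equal to quantity supplied, 4437 - 5p = 8p - 2453, gives p* = 530 and q* = 1787.
The ceiling of 439 is below the equilibrium price 530, so it binds.
At p = 439: qd = 4437 - 5·439 = 2242 and qs = 8·439 - 2453 = 1059.
Shortage = qd - qs = 2242 - 1059 = 1183.

1183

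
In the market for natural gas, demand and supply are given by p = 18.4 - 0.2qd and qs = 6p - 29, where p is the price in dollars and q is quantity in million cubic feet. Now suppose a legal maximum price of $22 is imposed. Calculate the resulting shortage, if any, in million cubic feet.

Rearranging demand gives qd = 92 - 5p. Setting quantity demanded equal to quantity supplied, 92 - 5p = 6p - 29, gives p* = 11 and q* = 37.
Since 22 is above p* = 11, the ceiling does not bind and the free-market outcome prevails.
Since the control does not bind, there is no shortage.

0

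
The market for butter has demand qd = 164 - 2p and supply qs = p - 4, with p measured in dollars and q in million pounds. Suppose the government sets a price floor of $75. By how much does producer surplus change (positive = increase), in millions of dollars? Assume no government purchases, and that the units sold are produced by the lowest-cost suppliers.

-456

Setting quantity demanded equal to quantity supplied, 164 - 2p = p - 4, gives p* = 56 and q* = 52.
Because the floor (75) lies above the market-clearing price, it is binding.
At p = 75: qd = 164 - 2·75 = 14 and qs = 75 - 4 = 71.
Producer surplus without the control is ½ · (56 - 4) · 52 = 1352.
With the floor, 14 units are sold at 75. The supply price at q = 14 is 18, so PS = ½ · [(75 - 4) + (75 - 18)] · 14 = 896.
Change in producer surplus = 896 - 1352 = -456.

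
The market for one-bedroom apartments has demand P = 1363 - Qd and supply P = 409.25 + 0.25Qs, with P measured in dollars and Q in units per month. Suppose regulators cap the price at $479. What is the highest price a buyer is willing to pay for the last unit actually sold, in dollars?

1084

Rearranging demand gives Qd = 1363 - P; rearranging supply gives Qs = 4P - 1637. Setting quantity demanded equal to quantity supplied, 1363 - P = 4P - 1637, gives P* = 600 and Q* = 763.
Since 479 < 600, the ceiling is binding.
At P = 479: Qd = 1363 - 479 = 884 and Qs = 4·479 - 1637 = 279.
Only 279 units reach the market. On the demand curve, the marginal buyer's willingness to pay at Q = 279 is (1363 - 279) = 1084.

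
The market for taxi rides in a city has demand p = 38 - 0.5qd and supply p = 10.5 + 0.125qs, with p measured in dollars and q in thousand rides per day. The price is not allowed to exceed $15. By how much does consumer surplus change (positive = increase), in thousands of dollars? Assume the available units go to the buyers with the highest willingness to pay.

Rearranging demand gives qd = 76 - 2p; rearranging supply gives qs = 8p - 84. Equilibrium: 76 - 2p = 8p - 84, so 160 = 10p and p* = 16, q* = 44.
The ceiling of 15 is below the equilibrium price 16, so it binds.
At p = 15: qd = 76 - 2·15 = 46 and qs = 8·15 - 84 = 36.
Consumer surplus without the control is ½ · (38 - 16) · 44 = 484.
With the ceiling, 36 units are sold at 15 (assume they go to the highest-value buyers). The demand price at q = 36 is 20, so CS = ½ · [(38 - 15) + (20 - 15)] · 36 = 504.
Change in consumer surplus = 504 - 484 = 20.

20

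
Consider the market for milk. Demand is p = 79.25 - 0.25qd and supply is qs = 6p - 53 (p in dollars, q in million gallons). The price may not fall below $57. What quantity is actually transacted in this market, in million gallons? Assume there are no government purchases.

Rearranging demand gives qd = 317 - 4p. Equilibrium: 317 - 4p = 6p - 53, so 370 = 10p and p* = 37, q* = 169.
Since 57 > 37, the floor is binding.
At p = 57: qd = 317 - 4·57 = 89 and qs = 6·57 - 53 = 289.
The quantity actually transacted is the short side, demand: 89.

89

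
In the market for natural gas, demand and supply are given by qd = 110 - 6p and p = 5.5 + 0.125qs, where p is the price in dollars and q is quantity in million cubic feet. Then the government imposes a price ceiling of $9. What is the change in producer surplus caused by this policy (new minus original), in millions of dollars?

Rearranging supply gives qs = 8p - 44. In a free market, 110 - 6p = 8p - 44 gives the equilibrium p* = 11, q* = 44.
Since 9 < 11, the ceiling is binding.
At p = 9: qd = 110 - 6·9 = 56 and qs = 8·9 - 44 = 28.
Producer surplus without the control is ½ · (11 - 5.5) · 44 = 121.
With the ceiling, producers sell 28 units at 9, so PS = ½ · (9 - 5.5) · 28 = 49.
Change in producer surplus = 49 - 121 = -72.

-72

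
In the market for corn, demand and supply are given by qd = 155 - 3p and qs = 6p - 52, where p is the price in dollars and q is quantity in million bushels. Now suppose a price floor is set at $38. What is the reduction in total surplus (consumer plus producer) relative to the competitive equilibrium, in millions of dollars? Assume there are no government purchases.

506.25

Without the control the market clears where 155 - 3p = 6p - 52, i.e. p* = 23 and q* = 86.
The floor of 38 is above the equilibrium price 23, so it binds.
At p = 38: qd = 155 - 3·38 = 41 and qs = 6·38 - 52 = 176.
Quantity traded falls to 41. At q = 41 the demand price is (155 - 41)/3 = 38 and the supply price is (52 + 41)/6 = 15.5.
Deadweight loss = ½ · (38 - 15.5) · (86 - 41) = ½ · 22.5 · 45 = 506.25.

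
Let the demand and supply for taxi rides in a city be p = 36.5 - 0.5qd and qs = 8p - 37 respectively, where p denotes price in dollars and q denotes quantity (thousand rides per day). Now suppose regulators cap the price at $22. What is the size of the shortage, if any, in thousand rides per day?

Rearranging demand gives qd = 73 - 2p. Setting quantity demanded equal to quantity supplied, 73 - 2p = 8p - 37, gives p* = 11 and q* = 51.
Since 22 is above p* = 11, the ceiling does not bind and the free-market outcome prevails.
Since the control does not bind, there is no shortage.

0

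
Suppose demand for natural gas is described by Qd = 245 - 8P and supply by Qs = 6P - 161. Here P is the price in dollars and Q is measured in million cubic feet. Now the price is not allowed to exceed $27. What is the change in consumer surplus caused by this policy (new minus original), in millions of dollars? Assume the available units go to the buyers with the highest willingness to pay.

-7

Equilibrium: 245 - 8P = 6P - 161, so 406 = 14P and P* = 29, Q* = 13.
Since 27 < 29, the ceiling is binding.
At P = 27: Qd = 245 - 8·27 = 29 and Qs = 6·27 - 161 = 1.
Consumer surplus without the control is ½ · (30.625 - 29) · 13 = 10.5625.
With the ceiling, 1 units are sold at 27 (assume they go to the highest-value buyers). The demand price at Q = 1 is 30.5, so CS = ½ · [(30.625 - 27) + (30.5 - 27)] · 1 = 3.5625.
Change in consumer surplus = 3.5625 - 10.5625 = -7.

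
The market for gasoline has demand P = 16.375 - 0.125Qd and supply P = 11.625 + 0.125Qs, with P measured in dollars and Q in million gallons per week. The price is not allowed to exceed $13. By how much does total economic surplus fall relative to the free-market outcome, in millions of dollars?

8

Rearranging demand gives Qd = 131 - 8P; rearranging supply gives Qs = 8P - 93. In a free market, 131 - 8P = 8P - 93 gives the equilibrium P* = 14, Q* = 19.
The ceiling of 13 is below the equilibrium price 14, so it binds.
At P = 13: Qd = 131 - 8·13 = 27 and Qs = 8·13 - 93 = 11.
Quantity traded falls to 11. At Q = 11 the demand price is (131 - 11)/8 = 15 and the supply price is (93 + 11)/8 = 13.
Deadweight loss = ½ · (15 - 13) · (19 - 11) = ½ · 2 · 8 = 8.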